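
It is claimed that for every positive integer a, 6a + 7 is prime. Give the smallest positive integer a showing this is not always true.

a = 3

For a = 1, 2 the conclusion holds.
a = 3: 6a + 7 = 25 = 5 × 5, composite.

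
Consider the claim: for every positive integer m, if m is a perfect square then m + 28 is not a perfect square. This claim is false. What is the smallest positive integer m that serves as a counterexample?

We need the least positive integer m for which m is a perfect square but m + 28 is a perfect square.
m = 1: 1 + 28 = 29, not a perfect square.
m = 4: 4 + 28 = 32, not a perfect square.
m = 9: 9 + 28 = 37, not a perfect square.
m = 16: 16 + 28 = 44, not a perfect square.
m = 25: 25 + 28 = 53, not a perfect square.
m = 36: 36 = 6² and 36 + 28 = 64 = 8².

m = 36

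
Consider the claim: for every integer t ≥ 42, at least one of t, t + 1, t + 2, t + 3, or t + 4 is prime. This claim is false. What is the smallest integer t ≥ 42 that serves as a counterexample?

Check each integer t ≥ 42 in order until t, t + 1, t + 2, t + 3, t + 4 are all composite.
For t = 42, 43, 44, 45, 46, 47 the conclusion holds.
t = 48: 48 = 2 × 24; 49 = 7 × 7; 50 = 2 × 25; 51 = 3 × 17; 52 = 2 × 26 — all composite.

t = 48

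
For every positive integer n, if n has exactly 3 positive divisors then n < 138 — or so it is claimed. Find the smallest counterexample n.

n = 169

The first 5 eligible values, up to n = 121, all satisfy the conclusion.
n = 169: τ(169) = 3; 169 ≥ 138.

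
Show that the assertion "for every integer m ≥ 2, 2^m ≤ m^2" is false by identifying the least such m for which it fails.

A counterexample is any integer m ≥ 2 such that 2^m > m^2; we check each in order.
m = 2: 2^m = 4 and m^2 = 4, so 4 ≤ 4.
m = 3: 2^m = 8 and m^2 = 9, so 8 ≤ 9.
m = 4: 2^m = 16 and m^2 = 16, so 16 ≤ 16.
m = 5: 2^m = 32 and m^2 = 25, so 32 > 25.
Hence m = 5 is a counterexample.

m = 5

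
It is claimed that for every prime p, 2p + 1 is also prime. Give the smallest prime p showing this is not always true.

Check each prime p in order until 2p + 1 is not prime.
For p = 2, 3, 5 the conclusion holds.
p = 7: 2p + 1 = 15 = 3 × 5, not prime.

p = 7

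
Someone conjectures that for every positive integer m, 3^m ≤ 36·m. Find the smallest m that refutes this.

m = 5

We need the least positive integer m for which 3^m > 36·m.
For m = 1, 2, 3, 4 the conclusion holds.
m = 5: 3^m = 243 and 36·m = 180, so 243 > 180.
Hence m = 5 is a counterexample.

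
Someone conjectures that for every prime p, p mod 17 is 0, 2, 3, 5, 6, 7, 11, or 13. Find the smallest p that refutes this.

p = 29

For p = 2, 3, 5, 7, 11, 13, 17, 19, 23 the conclusion holds.
p = 29: 29 mod 17 = 12 — not in {0, 2, 3, 5, 6, 7, 11, 13}.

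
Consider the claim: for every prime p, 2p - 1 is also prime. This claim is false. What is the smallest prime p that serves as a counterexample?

p = 5

A counterexample is any prime p such that 2p - 1 is not prime; we check each in order.
For p = 2, 3 the conclusion holds.
p = 5: 2p - 1 = 9 = 3 × 3, not prime.
So p = 5 is the smallest counterexample.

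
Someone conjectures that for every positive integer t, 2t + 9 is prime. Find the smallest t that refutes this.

We need the least positive integer t for which 2t + 9 is not prime.
For t = 1, 2 the conclusion holds.
t = 3: 2t + 9 = 15 = 3 × 5, composite.
So t = 3 is the smallest counterexample.

t = 3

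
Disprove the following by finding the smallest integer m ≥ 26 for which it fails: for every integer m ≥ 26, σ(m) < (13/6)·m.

m = 30

A counterexample is any integer m ≥ 26 such that the claim fails; we check each in order.
The first 4 eligible values, up to m = 29, all satisfy the conclusion.
m = 30: σ(30) = 72; 72 ≥ 65.
So m = 30 is the smallest counterexample.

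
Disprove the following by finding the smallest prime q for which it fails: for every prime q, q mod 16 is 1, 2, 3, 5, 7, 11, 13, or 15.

We need the least prime q for which the claim fails.
The first 12 eligible values, up to q = 37, all satisfy the conclusion.
q = 41: 41 mod 16 = 9 — not in {1, 2, 3, 5, 7, 11, 13, 15}.
Hence q = 41 is a counterexample.

q = 41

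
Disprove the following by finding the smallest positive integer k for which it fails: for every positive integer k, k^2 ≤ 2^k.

k = 3

A counterexample is any positive integer k such that k^2 > 2^k; we check each in order.
k = 1: k^2 = 1 and 2^k = 2, so 1 ≤ 2.
k = 2: k^2 = 4 and 2^k = 4, so 4 ≤ 4.
k = 3: k^2 = 9 and 2^k = 8, so 9 > 8.
So k = 3 is the smallest counterexample.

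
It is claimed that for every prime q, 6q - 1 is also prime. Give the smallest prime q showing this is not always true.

We need the least prime q for which 6q - 1 is not prime.
The first 4 eligible values, up to q = 7, all satisfy the conclusion.
q = 11: 6q - 1 = 65 = 5 × 13, not prime.
Hence q = 11 is a counterexample.

q = 11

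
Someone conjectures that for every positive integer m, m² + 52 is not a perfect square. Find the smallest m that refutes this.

A counterexample is any positive integer m such that m² + 52 is a perfect square; we check each in order.
For m = 1, 2, 3, 4, …, 9, 10, 11 the conclusion holds.
m = 12: 12² + 52 = 196 = 14², a perfect square.
So m = 12 is the smallest counterexample.

m = 12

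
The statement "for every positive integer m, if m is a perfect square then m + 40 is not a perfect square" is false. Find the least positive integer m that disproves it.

A counterexample is any positive integer m such that m is a perfect square but m + 40 is a perfect square; we check each in order.
m = 1: 1 + 40 = 41, not a perfect square.
m = 4: 4 + 40 = 44, not a perfect square.
m = 9: 9 = 3² and 9 + 40 = 49 = 7².
So m = 9 is the smallest counterexample.

m = 9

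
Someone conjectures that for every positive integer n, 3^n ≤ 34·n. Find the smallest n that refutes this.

We need the least positive integer n for which 3^n > 34·n.
n = 1: 3^n = 3 and 34·n = 34, so 3 ≤ 34.
n = 2: 3^n = 9 and 34·n = 68, so 9 ≤ 68.
n = 3: 3^n = 27 and 34·n = 102, so 27 ≤ 102.
n = 4: 3^n = 81 and 34·n = 136, so 81 ≤ 136.
n = 5: 3^n = 243 and 34·n = 170, so 243 > 170.
So n = 5 is the smallest counterexample.

n = 5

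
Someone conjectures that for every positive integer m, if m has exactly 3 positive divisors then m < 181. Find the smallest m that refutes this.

For m = 4, 9, 25, 49, 121, 169 the conclusion holds.
m = 289: τ(289) = 3; 289 ≥ 181.
So m = 289 is the smallest counterexample.

m = 289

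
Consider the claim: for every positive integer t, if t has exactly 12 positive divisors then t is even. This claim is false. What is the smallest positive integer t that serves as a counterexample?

t = 315

A counterexample is any positive integer t such that t has exactly 12 positive divisors but t is odd; we check each in order.
For t = 60, 72, 84, 90, …, 294, 306, 308 the conclusion holds.
t = 315: divisors of 315: 12 divisors; 315 is odd.
Thus t = 315 disproves the claim, and no smaller t works.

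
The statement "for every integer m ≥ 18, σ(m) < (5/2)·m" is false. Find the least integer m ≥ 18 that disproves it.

A counterexample is any integer m ≥ 18 such that the claim fails; we check each in order.
m = 18: σ(18) = 39; 39 < 45.
m = 19: σ(19) = 20; 20 < 95/2.
m = 20: σ(20) = 42; 42 < 50.
m = 21: σ(21) = 32; 32 < 105/2.
m = 22: σ(22) = 36; 36 < 55.
m = 23: σ(23) = 24; 24 < 115/2.
m = 24: σ(24) = 60; 60 ≥ 60.

m = 24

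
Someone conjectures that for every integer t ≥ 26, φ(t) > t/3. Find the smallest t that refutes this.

Check each integer t ≥ 26 in order until the claim fails.
For t = 26, 27, 28, 29 the conclusion holds.
t = 30: φ(30) = 8 and 30/3 = 10, so φ(30) ≤ 30/3.
Hence t = 30 is a counterexample.

t = 30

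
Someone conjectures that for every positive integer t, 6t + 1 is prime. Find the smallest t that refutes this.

Check each positive integer t in order until 6t + 1 is not prime.
t = 1: 6t + 1 = 7, prime.
t = 2: 6t + 1 = 13, prime.
t = 3: 6t + 1 = 19, prime.
t = 4: 6t + 1 = 25 = 5 × 5, composite.
Hence t = 4 is a counterexample.

t = 4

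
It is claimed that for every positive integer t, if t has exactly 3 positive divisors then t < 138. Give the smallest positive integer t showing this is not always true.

Check each positive integer t in order until t has exactly 3 positive divisors but the claim fails.
t = 4: τ(4) = 3; 4 < 138.
t = 9: τ(9) = 3; 9 < 138.
t = 25: τ(25) = 3; 25 < 138.
t = 49: τ(49) = 3; 49 < 138.
t = 121: τ(121) = 3; 121 < 138.
t = 169: τ(169) = 3; 169 ≥ 138.
So t = 169 is the smallest counterexample.

t = 169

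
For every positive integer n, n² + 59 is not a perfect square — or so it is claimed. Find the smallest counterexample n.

n = 29

Check each positive integer n in order until n² + 59 is a perfect square.
For n = 1, 2, 3, 4, …, 26, 27, 28 the conclusion holds.
n = 29: 29² + 59 = 900 = 30², a perfect square.
Thus n = 29 disproves the claim, and no smaller n works.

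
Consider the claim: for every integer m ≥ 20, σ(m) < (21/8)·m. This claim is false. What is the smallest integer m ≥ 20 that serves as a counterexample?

m = 60

A counterexample is any integer m ≥ 20 such that the claim fails; we check each in order.
For m = 20, 21, 22, 23, …, 57, 58, 59 the conclusion holds.
m = 60: σ(60) = 168; 168 ≥ 315/2.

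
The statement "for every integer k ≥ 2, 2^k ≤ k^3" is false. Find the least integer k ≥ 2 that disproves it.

The first 8 eligible values, up to k = 9, all satisfy the conclusion.
k = 10: 2^k = 1024 and k^3 = 1000, so 1024 > 1000.
So k = 10 is the smallest counterexample.

k = 10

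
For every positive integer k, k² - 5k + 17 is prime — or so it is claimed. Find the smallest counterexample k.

Check each positive integer k in order until k² - 5k + 17 is not prime.
For k = 1, 2, 3, 4, …, 10, 11, 12 the conclusion holds.
k = 13: k² - 5k + 17 = 121 = 11 × 11, composite.

k = 13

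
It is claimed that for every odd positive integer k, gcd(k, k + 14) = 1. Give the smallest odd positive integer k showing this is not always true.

k = 7

A counterexample is any odd positive integer k such that gcd(k, k + 14) > 1; we check each in order.
For k = 1, 3, 5 the conclusion holds.
k = 7: gcd(7, 21) = 7.
Hence k = 7 is a counterexample.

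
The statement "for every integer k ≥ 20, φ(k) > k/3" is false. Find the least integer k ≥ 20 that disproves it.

We need the least integer k ≥ 20 for which the claim fails.
For k = 20, 21, 22, 23 the conclusion holds.
k = 24: φ(24) = 8 and 24/3 = 8, so φ(24) ≤ 24/3.

k = 24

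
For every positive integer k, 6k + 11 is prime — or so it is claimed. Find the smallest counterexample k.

We need the least positive integer k for which 6k + 11 is not prime.
For k = 1, 2, 3 the conclusion holds.
k = 4: 6k + 11 = 35 = 5 × 7, composite.
Thus k = 4 disproves the claim, and no smaller k works.

k = 4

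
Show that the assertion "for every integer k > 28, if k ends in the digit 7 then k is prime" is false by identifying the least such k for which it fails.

k = 57

For k = 37, 47 the conclusion holds.
k = 57: 57 ends in 7; 57 = 3 × 19, composite.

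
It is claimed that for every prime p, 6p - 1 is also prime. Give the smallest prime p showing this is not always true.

We need the least prime p for which 6p - 1 is not prime.
The first 4 eligible values, up to p = 7, all satisfy the conclusion.
p = 11: 6p - 1 = 65 = 5 × 13, not prime.

p = 11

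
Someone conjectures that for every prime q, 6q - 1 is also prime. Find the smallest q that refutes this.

q = 11

A counterexample is any prime q such that 6q - 1 is not prime; we check each in order.
q = 2: 6q - 1 = 11, prime.
q = 3: 6q - 1 = 17, prime.
q = 5: 6q - 1 = 29, prime.
q = 7: 6q - 1 = 41, prime.
q = 11: 6q - 1 = 65 = 5 × 13, not prime.
So q = 11 is the smallest counterexample.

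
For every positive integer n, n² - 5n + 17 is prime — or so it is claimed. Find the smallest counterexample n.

n = 13

A counterexample is any positive integer n such that n² - 5n + 17 is not prime; we check each in order.
For n = 1, 2, 3, 4, …, 10, 11, 12 the conclusion holds.
n = 13: n² - 5n + 17 = 121 = 11 × 11, composite.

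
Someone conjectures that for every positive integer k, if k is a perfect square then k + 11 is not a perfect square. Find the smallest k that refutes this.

k = 25

k = 1: 1 + 11 = 12, not a perfect square.
k = 4: 4 + 11 = 15, not a perfect square.
k = 9: 9 + 11 = 20, not a perfect square.
k = 16: 16 + 11 = 27, not a perfect square.
k = 25: 25 = 5² and 25 + 11 = 36 = 6².
Hence k = 25 is a counterexample.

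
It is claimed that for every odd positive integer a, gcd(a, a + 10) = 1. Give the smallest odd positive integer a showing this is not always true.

a = 5

Check each odd positive integer a in order until gcd(a, a + 10) > 1.
a = 1: gcd(1, 11) = 1.
a = 3: gcd(3, 13) = 1.
a = 5: gcd(5, 15) = 5.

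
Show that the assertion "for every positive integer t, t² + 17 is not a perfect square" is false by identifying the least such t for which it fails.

Check each positive integer t in order until t² + 17 is a perfect square.
For t = 1, 2, 3, 4, 5, 6, 7 the conclusion holds.
t = 8: 8² + 17 = 81 = 9², a perfect square.
Thus t = 8 disproves the claim, and no smaller t works.

t = 8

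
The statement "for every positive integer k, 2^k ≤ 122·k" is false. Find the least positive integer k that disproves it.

k = 11

We need the least positive integer k for which 2^k > 122·k.
For k = 1, 2, 3, 4, 5, 6, 7, 8, 9, 10 the conclusion holds.
k = 11: 2^k = 2048 and 122·k = 1342, so 2048 > 1342.
So k = 11 is the smallest counterexample.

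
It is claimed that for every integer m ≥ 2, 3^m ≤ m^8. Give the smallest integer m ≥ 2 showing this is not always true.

For m = 2, 3, 4, 5, …, 20, 21, 22 the conclusion holds.
m = 23: 3^m = 94143178827 and m^8 = 78310985281, so 94143178827 > 78310985281.

m = 23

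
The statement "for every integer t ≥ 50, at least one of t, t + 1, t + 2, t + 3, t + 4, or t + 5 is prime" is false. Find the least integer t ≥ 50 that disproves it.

Check each integer t ≥ 50 in order until t, t + 1, t + 2, t + 3, t + 4, t + 5 are all composite.
For t = 50, 51, 52, 53, …, 87, 88, 89 the conclusion holds.
t = 90: 90 = 2 × 45; 91 = 7 × 13; 92 = 2 × 46; 93 = 3 × 31; 94 = 2 × 47; 95 = 5 × 19 — all composite.
Hence t = 90 is a counterexample.

t = 90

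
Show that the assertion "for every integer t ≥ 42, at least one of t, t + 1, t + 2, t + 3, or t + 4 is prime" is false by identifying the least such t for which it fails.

We need the least integer t ≥ 42 for which t, t + 1, t + 2, t + 3, t + 4 are all composite.
The first 6 eligible values, up to t = 47, all satisfy the conclusion.
t = 48: 48 = 2 × 24; 49 = 7 × 7; 50 = 2 × 25; 51 = 3 × 17; 52 = 2 × 26 — all composite.

t = 48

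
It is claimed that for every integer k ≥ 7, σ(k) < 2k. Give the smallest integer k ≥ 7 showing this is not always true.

The first 5 eligible values, up to k = 11, all satisfy the conclusion.
k = 12: σ(12) = 28; 28 ≥ 24.
Hence k = 12 is a counterexample.

k = 12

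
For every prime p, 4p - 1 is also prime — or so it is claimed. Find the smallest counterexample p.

Check each prime p in order until 4p - 1 is not prime.
For p = 2, 3, 5 the conclusion holds.
p = 7: 4p - 1 = 27 = 3 × 9, not prime.
So p = 7 is the smallest counterexample.

p = 7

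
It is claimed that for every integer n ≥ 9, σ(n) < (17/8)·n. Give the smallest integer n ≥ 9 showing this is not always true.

n = 12

For n = 9, 10, 11 the conclusion holds.
n = 12: σ(12) = 28; 28 ≥ 51/2.
So n = 12 is the smallest counterexample.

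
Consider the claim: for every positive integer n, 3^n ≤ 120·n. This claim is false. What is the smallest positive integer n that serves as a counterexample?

A counterexample is any positive integer n such that 3^n > 120·n; we check each in order.
The first 5 eligible values, up to n = 5, all satisfy the conclusion.
n = 6: 3^n = 729 and 120·n = 720, so 729 > 720.

n = 6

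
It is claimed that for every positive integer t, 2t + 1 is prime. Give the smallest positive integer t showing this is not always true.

t = 4

A counterexample is any positive integer t such that 2t + 1 is not prime; we check each in order.
For t = 1, 2, 3 the conclusion holds.
t = 4: 2t + 1 = 9 = 3 × 3, composite.
Thus t = 4 disproves the claim, and no smaller t works.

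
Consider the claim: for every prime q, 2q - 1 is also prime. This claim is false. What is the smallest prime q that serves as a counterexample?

We need the least prime q for which 2q - 1 is not prime.
q = 2: 2q - 1 = 3, prime.
q = 3: 2q - 1 = 5, prime.
q = 5: 2q - 1 = 9 = 3 × 3, not prime.

q = 5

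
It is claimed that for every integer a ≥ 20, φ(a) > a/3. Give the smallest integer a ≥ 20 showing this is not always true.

a = 24

For a = 20, 21, 22, 23 the conclusion holds.
a = 24: φ(24) = 8 and 24/3 = 8, so φ(24) ≤ 24/3.
So a = 24 is the smallest counterexample.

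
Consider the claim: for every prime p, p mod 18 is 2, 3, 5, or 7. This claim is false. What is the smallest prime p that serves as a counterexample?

Check each prime p in order until the claim fails.
p = 2: 2 mod 18 = 2.
p = 3: 3 mod 18 = 3.
p = 5: 5 mod 18 = 5.
p = 7: 7 mod 18 = 7.
p = 11: 11 mod 18 = 11 — not in {2, 3, 5, 7}.

p = 11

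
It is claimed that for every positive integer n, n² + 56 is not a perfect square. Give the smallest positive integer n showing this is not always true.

For n = 1, 2, 3, 4 the conclusion holds.
n = 5: 5² + 56 = 81 = 9², a perfect square.
Thus n = 5 disproves the claim, and no smaller n works.

n = 5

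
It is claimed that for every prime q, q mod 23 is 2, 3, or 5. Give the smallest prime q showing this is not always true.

q = 7

Check each prime q in order until the claim fails.
For q = 2, 3, 5 the conclusion holds.
q = 7: 7 mod 23 = 7 — not in {2, 3, 5}.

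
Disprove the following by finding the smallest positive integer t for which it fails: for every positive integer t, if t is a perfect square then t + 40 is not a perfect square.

t = 9

A counterexample is any positive integer t such that t is a perfect square but t + 40 is a perfect square; we check each in order.
For t = 1, 4 the conclusion holds.
t = 9: 9 = 3² and 9 + 40 = 49 = 7².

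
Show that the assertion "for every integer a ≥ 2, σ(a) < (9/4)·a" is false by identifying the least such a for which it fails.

For a = 2, 3, 4, 5, 6, 7, 8, 9, 10, 11 the conclusion holds.
a = 12: σ(12) = 28; 28 ≥ 27.
So a = 12 is the smallest counterexample.

a = 12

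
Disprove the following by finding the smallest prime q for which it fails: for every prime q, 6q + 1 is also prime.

We need the least prime q for which 6q + 1 is not prime.
For q = 2, 3, 5, 7, 11, 13, 17 the conclusion holds.
q = 19: 6q + 1 = 115 = 5 × 23, not prime.
Hence q = 19 is a counterexample.

q = 19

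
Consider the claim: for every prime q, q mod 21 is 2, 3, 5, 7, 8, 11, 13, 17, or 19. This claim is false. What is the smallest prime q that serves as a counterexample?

A counterexample is any prime q such that the claim fails; we check each in order.
The first 10 eligible values, up to q = 29, all satisfy the conclusion.
q = 31: 31 mod 21 = 10 — not in {2, 3, 5, 7, 8, 11, 13, 17, 19}.
Hence q = 31 is a counterexample.

q = 31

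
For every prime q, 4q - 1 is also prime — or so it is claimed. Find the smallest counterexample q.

q = 7

We need the least prime q for which 4q - 1 is not prime.
q = 2: 4q - 1 = 7, prime.
q = 3: 4q - 1 = 11, prime.
q = 5: 4q - 1 = 19, prime.
q = 7: 4q - 1 = 27 = 3 × 9, not prime.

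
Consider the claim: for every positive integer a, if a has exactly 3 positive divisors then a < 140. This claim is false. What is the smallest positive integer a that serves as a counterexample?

a = 169

We need the least positive integer a for which a has exactly 3 positive divisors but the claim fails.
For a = 4, 9, 25, 49, 121 the conclusion holds.
a = 169: τ(169) = 3; 169 ≥ 140.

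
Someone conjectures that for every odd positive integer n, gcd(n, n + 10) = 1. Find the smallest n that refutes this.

n = 5

We need the least odd positive integer n for which gcd(n, n + 10) > 1.
For n = 1, 3 the conclusion holds.
n = 5: gcd(5, 15) = 5.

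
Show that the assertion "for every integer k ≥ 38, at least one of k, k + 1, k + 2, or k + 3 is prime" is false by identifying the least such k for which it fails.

Check each integer k ≥ 38 in order until k, k + 1, k + 2, k + 3 are all composite.
The first 10 eligible values, up to k = 47, all satisfy the conclusion.
k = 48: 48 = 2 × 24; 49 = 7 × 7; 50 = 2 × 25; 51 = 3 × 17 — all composite.
Hence k = 48 is a counterexample.

k = 48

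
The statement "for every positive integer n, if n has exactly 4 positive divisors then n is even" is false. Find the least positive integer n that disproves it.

n = 15

For n = 6, 8, 10, 14 the conclusion holds.
n = 15: divisors of 15: 1, 3, 5, 15; 15 is odd.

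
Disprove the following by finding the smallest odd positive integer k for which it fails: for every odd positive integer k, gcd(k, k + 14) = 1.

Check each odd positive integer k in order until gcd(k, k + 14) > 1.
For k = 1, 3, 5 the conclusion holds.
k = 7: gcd(7, 21) = 7.

k = 7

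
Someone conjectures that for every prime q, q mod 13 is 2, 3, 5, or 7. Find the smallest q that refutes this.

We need the least prime q for which the claim fails.
The first 4 eligible values, up to q = 7, all satisfy the conclusion.
q = 11: 11 mod 13 = 11 — not in {2, 3, 5, 7}.
So q = 11 is the smallest counterexample.

q = 11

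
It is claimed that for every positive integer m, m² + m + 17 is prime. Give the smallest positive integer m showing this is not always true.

We need the least positive integer m for which m² + m + 17 is not prime.
For m = 1, 2, 3, 4, …, 13, 14, 15 the conclusion holds.
m = 16: m² + m + 17 = 289 = 17 × 17, composite.
Thus m = 16 disproves the claim, and no smaller m works.

m = 16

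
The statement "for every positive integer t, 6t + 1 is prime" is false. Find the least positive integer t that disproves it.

t = 4

t = 1: 6t + 1 = 7, prime.
t = 2: 6t + 1 = 13, prime.
t = 3: 6t + 1 = 19, prime.
t = 4: 6t + 1 = 25 = 5 × 5, composite.
So t = 4 is the smallest counterexample.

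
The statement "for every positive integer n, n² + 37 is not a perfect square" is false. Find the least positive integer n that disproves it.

n = 18

We need the least positive integer n for which n² + 37 is a perfect square.
For n = 1, 2, 3, 4, …, 15, 16, 17 the conclusion holds.
n = 18: 18² + 37 = 361 = 19², a perfect square.
Thus n = 18 disproves the claim, and no smaller n works.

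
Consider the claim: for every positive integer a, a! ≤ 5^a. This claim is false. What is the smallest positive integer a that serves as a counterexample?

We need the least positive integer a for which a! > 5^a.
For a = 1, 2, 3, 4, …, 9, 10, 11 the conclusion holds.
a = 12: a! = 479001600 and 5^a = 244140625, so 479001600 > 244140625.
So a = 12 is the smallest counterexample.

a = 12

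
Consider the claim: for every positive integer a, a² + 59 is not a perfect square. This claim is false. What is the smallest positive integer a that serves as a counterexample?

a = 29

For a = 1, 2, 3, 4, …, 26, 27, 28 the conclusion holds.
a = 29: 29² + 59 = 900 = 30², a perfect square.
Thus a = 29 disproves the claim, and no smaller a works.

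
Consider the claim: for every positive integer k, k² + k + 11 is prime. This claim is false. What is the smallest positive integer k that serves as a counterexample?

A counterexample is any positive integer k such that k² + k + 11 is not prime; we check each in order.
For k = 1, 2, 3, 4, 5, 6, 7, 8, 9 the conclusion holds.
k = 10: k² + k + 11 = 121 = 11 × 11, composite.

k = 10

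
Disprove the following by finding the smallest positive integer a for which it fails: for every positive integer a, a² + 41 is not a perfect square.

a = 20

Check each positive integer a in order until a² + 41 is a perfect square.
For a = 1, 2, 3, 4, …, 17, 18, 19 the conclusion holds.
a = 20: 20² + 41 = 441 = 21², a perfect square.
Hence a = 20 is a counterexample.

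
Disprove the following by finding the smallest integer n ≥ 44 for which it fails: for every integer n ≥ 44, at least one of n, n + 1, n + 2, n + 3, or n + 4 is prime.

The first 4 eligible values, up to n = 47, all satisfy the conclusion.
n = 48: 48 = 2 × 24; 49 = 7 × 7; 50 = 2 × 25; 51 = 3 × 17; 52 = 2 × 26 — all composite.

n = 48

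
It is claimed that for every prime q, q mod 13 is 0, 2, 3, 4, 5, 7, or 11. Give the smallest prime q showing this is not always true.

The first 7 eligible values, up to q = 17, all satisfy the conclusion.
q = 19: 19 mod 13 = 6 — not in {0, 2, 3, 4, 5, 7, 11}.
So q = 19 is the smallest counterexample.

q = 19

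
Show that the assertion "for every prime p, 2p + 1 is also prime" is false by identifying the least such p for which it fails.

p = 7

We need the least prime p for which 2p + 1 is not prime.
p = 2: 2p + 1 = 5, prime.
p = 3: 2p + 1 = 7, prime.
p = 5: 2p + 1 = 11, prime.
p = 7: 2p + 1 = 15 = 3 × 5, not prime.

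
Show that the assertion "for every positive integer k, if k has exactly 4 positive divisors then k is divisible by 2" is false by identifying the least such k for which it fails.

The first 4 eligible values, up to k = 14, all satisfy the conclusion.
k = 15: τ(15) = 4; 15 mod 2 = 1.
So k = 15 is the smallest counterexample.

k = 15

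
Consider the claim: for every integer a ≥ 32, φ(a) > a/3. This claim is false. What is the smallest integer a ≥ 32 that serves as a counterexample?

a = 36

A counterexample is any integer a ≥ 32 such that the claim fails; we check each in order.
For a = 32, 33, 34, 35 the conclusion holds.
a = 36: φ(36) = 12 and 36/3 = 12, so φ(36) ≤ 36/3.
Thus a = 36 disproves the claim, and no smaller a works.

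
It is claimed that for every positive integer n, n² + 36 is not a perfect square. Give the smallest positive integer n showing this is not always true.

Check each positive integer n in order until n² + 36 is a perfect square.
n = 1: 1² + 36 = 37, not a perfect square.
n = 2: 2² + 36 = 40, not a perfect square.
n = 3: 3² + 36 = 45, not a perfect square.
n = 4: 4² + 36 = 52, not a perfect square.
n = 5: 5² + 36 = 61, not a perfect square.
n = 6: 6² + 36 = 72, not a perfect square.
n = 7: 7² + 36 = 85, not a perfect square.
n = 8: 8² + 36 = 100 = 10², a perfect square.
So n = 8 is the smallest counterexample.

n = 8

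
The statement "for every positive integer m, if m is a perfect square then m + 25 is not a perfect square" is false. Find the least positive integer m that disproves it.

m = 144

A counterexample is any positive integer m such that m is a perfect square but m + 25 is a perfect square; we check each in order.
For m = 1, 4, 9, 16, …, 81, 100, 121 the conclusion holds.
m = 144: 144 = 12² and 144 + 25 = 169 = 13².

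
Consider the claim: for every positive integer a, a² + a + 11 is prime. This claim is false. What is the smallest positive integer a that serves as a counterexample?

Check each positive integer a in order until a² + a + 11 is not prime.
For a = 1, 2, 3, 4, 5, 6, 7, 8, 9 the conclusion holds.
a = 10: a² + a + 11 = 121 = 11 × 11, composite.
So a = 10 is the smallest counterexample.

a = 10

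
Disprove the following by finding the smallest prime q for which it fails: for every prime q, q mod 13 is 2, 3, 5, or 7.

q = 11

Check each prime q in order until the claim fails.
q = 2: 2 mod 13 = 2.
q = 3: 3 mod 13 = 3.
q = 5: 5 mod 13 = 5.
q = 7: 7 mod 13 = 7.
q = 11: 11 mod 13 = 11 — not in {2, 3, 5, 7}.
Hence q = 11 is a counterexample.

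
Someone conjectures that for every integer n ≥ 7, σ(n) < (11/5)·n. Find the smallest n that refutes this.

n = 12

Check each integer n ≥ 7 in order until the claim fails.
The first 5 eligible values, up to n = 11, all satisfy the conclusion.
n = 12: σ(12) = 28; 28 ≥ 132/5.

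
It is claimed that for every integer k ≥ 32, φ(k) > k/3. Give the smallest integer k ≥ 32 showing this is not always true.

For k = 32, 33, 34, 35 the conclusion holds.
k = 36: φ(36) = 12 and 36/3 = 12, so φ(36) ≤ 36/3.
Thus k = 36 disproves the claim, and no smaller k works.

k = 36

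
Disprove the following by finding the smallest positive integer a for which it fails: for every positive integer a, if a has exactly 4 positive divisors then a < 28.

a = 33

Check each positive integer a in order until a has exactly 4 positive divisors but the claim fails.
For a = 6, 8, 10, 14, 15, 21, 22, 26, 27 the conclusion holds.
a = 33: τ(33) = 4; 33 ≥ 28.
So a = 33 is the smallest counterexample.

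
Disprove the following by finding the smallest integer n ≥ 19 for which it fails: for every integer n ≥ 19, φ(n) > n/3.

Check each integer n ≥ 19 in order until the claim fails.
n = 19: φ(19) = 18 and 19/3 = 19/3, so φ(19) > 19/3.
n = 20: φ(20) = 8 and 20/3 = 20/3, so φ(20) > 20/3.
n = 21: φ(21) = 12 and 21/3 = 7, so φ(21) > 21/3.
n = 22: φ(22) = 10 and 22/3 = 22/3, so φ(22) > 22/3.
n = 23: φ(23) = 22 and 23/3 = 23/3, so φ(23) > 23/3.
n = 24: φ(24) = 8 and 24/3 = 8, so φ(24) ≤ 24/3.

n = 24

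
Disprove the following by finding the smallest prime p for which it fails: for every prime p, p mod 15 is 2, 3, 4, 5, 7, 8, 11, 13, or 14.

Check each prime p in order until the claim fails.
For p = 2, 3, 5, 7, 11, 13, 17, 19, 23, 29 the conclusion holds.
p = 31: 31 mod 15 = 1 — not in {2, 3, 4, 5, 7, 8, 11, 13, 14}.

p = 31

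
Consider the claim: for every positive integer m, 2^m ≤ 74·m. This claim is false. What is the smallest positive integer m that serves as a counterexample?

m = 10

We need the least positive integer m for which 2^m > 74·m.
For m = 1, 2, 3, 4, 5, 6, 7, 8, 9 the conclusion holds.
m = 10: 2^m = 1024 and 74·m = 740, so 1024 > 740.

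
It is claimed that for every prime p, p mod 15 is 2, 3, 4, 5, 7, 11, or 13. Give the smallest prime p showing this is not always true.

p = 23

p = 2: 2 mod 15 = 2.
p = 3: 3 mod 15 = 3.
p = 5: 5 mod 15 = 5.
p = 7: 7 mod 15 = 7.
p = 11: 11 mod 15 = 11.
p = 13: 13 mod 15 = 13.
p = 17: 17 mod 15 = 2.
p = 19: 19 mod 15 = 4.
p = 23: 23 mod 15 = 8 — not in {2, 3, 4, 5, 7, 11, 13}.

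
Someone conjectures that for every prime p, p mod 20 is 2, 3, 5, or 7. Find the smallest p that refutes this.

Check each prime p in order until the claim fails.
p = 2: 2 mod 20 = 2.
p = 3: 3 mod 20 = 3.
p = 5: 5 mod 20 = 5.
p = 7: 7 mod 20 = 7.
p = 11: 11 mod 20 = 11 — not in {2, 3, 5, 7}.

p = 11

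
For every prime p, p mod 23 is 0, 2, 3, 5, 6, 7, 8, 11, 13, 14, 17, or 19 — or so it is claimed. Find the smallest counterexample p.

For p = 2, 3, 5, 7, …, 29, 31, 37 the conclusion holds.
p = 41: 41 mod 23 = 18 — not in {0, 2, 3, 5, 6, 7, 8, 11, 13, 14, 17, 19}.
Hence p = 41 is a counterexample.

p = 41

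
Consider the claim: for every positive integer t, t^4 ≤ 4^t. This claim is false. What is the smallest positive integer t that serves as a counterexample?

t = 3

We need the least positive integer t for which t^4 > 4^t.
For t = 1, 2 the conclusion holds.
t = 3: t^4 = 81 and 4^t = 64, so 81 > 64.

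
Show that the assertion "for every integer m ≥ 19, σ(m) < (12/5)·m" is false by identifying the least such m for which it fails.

A counterexample is any integer m ≥ 19 such that the claim fails; we check each in order.
For m = 19, 20, 21, 22, 23 the conclusion holds.
m = 24: σ(24) = 60; 60 ≥ 288/5.

m = 24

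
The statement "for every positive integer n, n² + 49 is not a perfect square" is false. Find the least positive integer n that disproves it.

n = 24

Check each positive integer n in order until n² + 49 is a perfect square.
For n = 1, 2, 3, 4, …, 21, 22, 23 the conclusion holds.
n = 24: 24² + 49 = 625 = 25², a perfect square.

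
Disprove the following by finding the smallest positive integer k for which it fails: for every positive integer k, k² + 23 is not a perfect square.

k = 11

Check each positive integer k in order until k² + 23 is a perfect square.
For k = 1, 2, 3, 4, 5, 6, 7, 8, 9, 10 the conclusion holds.
k = 11: 11² + 23 = 144 = 12², a perfect square.
So k = 11 is the smallest counterexample.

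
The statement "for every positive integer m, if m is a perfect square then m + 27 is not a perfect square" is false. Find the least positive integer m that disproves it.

We need the least positive integer m for which m is a perfect square but m + 27 is a perfect square.
m = 1: 1 + 27 = 28, not a perfect square.
m = 4: 4 + 27 = 31, not a perfect square.
m = 9: 9 = 3² and 9 + 27 = 36 = 6².
So m = 9 is the smallest counterexample.

m = 9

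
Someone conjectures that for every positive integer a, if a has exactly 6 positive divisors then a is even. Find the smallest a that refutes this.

a = 45

A counterexample is any positive integer a such that a has exactly 6 positive divisors but a is odd; we check each in order.
For a = 12, 18, 20, 28, 32, 44 the conclusion holds.
a = 45: divisors of 45: 1, 3, 5, 9, 15, 45; 45 is odd.
Hence a = 45 is a counterexample.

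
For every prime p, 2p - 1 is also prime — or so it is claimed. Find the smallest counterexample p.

Check each prime p in order until 2p - 1 is not prime.
p = 2: 2p - 1 = 3, prime.
p = 3: 2p - 1 = 5, prime.
p = 5: 2p - 1 = 9 = 3 × 3, not prime.

p = 5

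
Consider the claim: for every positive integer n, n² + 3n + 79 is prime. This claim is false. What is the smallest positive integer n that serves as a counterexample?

n = 5

n = 1: n² + 3n + 79 = 83, prime.
n = 2: n² + 3n + 79 = 89, prime.
n = 3: n² + 3n + 79 = 97, prime.
n = 4: n² + 3n + 79 = 107, prime.
n = 5: n² + 3n + 79 = 119 = 7 × 17, composite.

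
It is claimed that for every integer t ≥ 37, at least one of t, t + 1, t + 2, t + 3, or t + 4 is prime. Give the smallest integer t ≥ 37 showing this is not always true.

t = 48

Check each integer t ≥ 37 in order until t, t + 1, t + 2, t + 3, t + 4 are all composite.
For t = 37, 38, 39, 40, …, 45, 46, 47 the conclusion holds.
t = 48: 48 = 2 × 24; 49 = 7 × 7; 50 = 2 × 25; 51 = 3 × 17; 52 = 2 × 26 — all composite.
Hence t = 48 is a counterexample.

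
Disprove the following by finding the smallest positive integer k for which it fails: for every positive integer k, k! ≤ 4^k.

k = 9

The first 8 eligible values, up to k = 8, all satisfy the conclusion.
k = 9: k! = 362880 and 4^k = 262144, so 362880 > 262144.
Thus k = 9 disproves the claim, and no smaller k works.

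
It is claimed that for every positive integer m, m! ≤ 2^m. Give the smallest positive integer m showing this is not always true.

Check each positive integer m in order until m! > 2^m.
m = 1: m! = 1 and 2^m = 2, so 1 ≤ 2.
m = 2: m! = 2 and 2^m = 4, so 2 ≤ 4.
m = 3: m! = 6 and 2^m = 8, so 6 ≤ 8.
m = 4: m! = 24 and 2^m = 16, so 24 > 16.

m = 4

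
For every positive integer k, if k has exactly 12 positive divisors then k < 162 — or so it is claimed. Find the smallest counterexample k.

The first 12 eligible values, up to k = 160, all satisfy the conclusion.
k = 198: τ(198) = 12; 198 ≥ 162.
Hence k = 198 is a counterexample.

k = 198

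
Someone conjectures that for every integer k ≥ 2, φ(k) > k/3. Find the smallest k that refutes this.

A counterexample is any integer k ≥ 2 such that the claim fails; we check each in order.
k = 2: φ(2) = 1 and 2/3 = 2/3, so φ(2) > 2/3.
k = 3: φ(3) = 2 and 3/3 = 1, so φ(3) > 3/3.
k = 4: φ(4) = 2 and 4/3 = 4/3, so φ(4) > 4/3.
k = 5: φ(5) = 4 and 5/3 = 5/3, so φ(5) > 5/3.
k = 6: φ(6) = 2 and 6/3 = 2, so φ(6) ≤ 6/3.
Thus k = 6 disproves the claim, and no smaller k works.

k = 6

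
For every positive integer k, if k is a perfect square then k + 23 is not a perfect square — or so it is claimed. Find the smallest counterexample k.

k = 121

Check each positive integer k in order until k is a perfect square but k + 23 is a perfect square.
The first 10 eligible values, up to k = 100, all satisfy the conclusion.
k = 121: 121 = 11² and 121 + 23 = 144 = 12².
So k = 121 is the smallest counterexample.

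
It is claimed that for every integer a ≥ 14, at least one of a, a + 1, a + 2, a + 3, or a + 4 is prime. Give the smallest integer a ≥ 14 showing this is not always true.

a = 24

A counterexample is any integer a ≥ 14 such that a, a + 1, a + 2, a + 3, a + 4 are all composite; we check each in order.
For a = 14, 15, 16, 17, 18, 19, 20, 21, 22, 23 the conclusion holds.
a = 24: 24 = 2 × 12; 25 = 5 × 5; 26 = 2 × 13; 27 = 3 × 9; 28 = 2 × 14 — all composite.
Thus a = 24 disproves the claim, and no smaller a works.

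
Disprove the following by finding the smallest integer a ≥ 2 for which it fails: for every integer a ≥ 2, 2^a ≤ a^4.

For a = 2, 3, 4, 5, …, 14, 15, 16 the conclusion holds.
a = 17: 2^a = 131072 and a^4 = 83521, so 131072 > 83521.

a = 17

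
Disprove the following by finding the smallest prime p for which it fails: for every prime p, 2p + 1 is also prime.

Check each prime p in order until 2p + 1 is not prime.
For p = 2, 3, 5 the conclusion holds.
p = 7: 2p + 1 = 15 = 3 × 5, not prime.
Thus p = 7 disproves the claim, and no smaller p works.

p = 7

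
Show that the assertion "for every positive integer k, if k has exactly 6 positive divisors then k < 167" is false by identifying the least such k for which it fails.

k = 171

For k = 12, 18, 20, 28, …, 148, 153, 164 the conclusion holds.
k = 171: τ(171) = 6; 171 ≥ 167.
Thus k = 171 disproves the claim, and no smaller k works.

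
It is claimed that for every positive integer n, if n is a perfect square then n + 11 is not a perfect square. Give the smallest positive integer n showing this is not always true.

n = 25

A counterexample is any positive integer n such that n is a perfect square but n + 11 is a perfect square; we check each in order.
The first 4 eligible values, up to n = 16, all satisfy the conclusion.
n = 25: 25 = 5² and 25 + 11 = 36 = 6².
Hence n = 25 is a counterexample.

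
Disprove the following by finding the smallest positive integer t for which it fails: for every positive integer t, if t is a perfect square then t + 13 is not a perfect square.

For t = 1, 4, 9, 16, 25 the conclusion holds.
t = 36: 36 = 6² and 36 + 13 = 49 = 7².
So t = 36 is the smallest counterexample.

t = 36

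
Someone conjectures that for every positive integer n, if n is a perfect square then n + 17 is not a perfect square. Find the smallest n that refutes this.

n = 64

n = 1: 1 + 17 = 18, not a perfect square.
n = 4: 4 + 17 = 21, not a perfect square.
n = 9: 9 + 17 = 26, not a perfect square.
n = 16: 16 + 17 = 33, not a perfect square.
n = 25: 25 + 17 = 42, not a perfect square.
n = 36: 36 + 17 = 53, not a perfect square.
n = 49: 49 + 17 = 66, not a perfect square.
n = 64: 64 = 8² and 64 + 17 = 81 = 9².
Hence n = 64 is a counterexample.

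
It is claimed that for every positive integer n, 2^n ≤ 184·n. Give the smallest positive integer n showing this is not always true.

n = 11

A counterexample is any positive integer n such that 2^n > 184·n; we check each in order.
For n = 1, 2, 3, 4, 5, 6, 7, 8, 9, 10 the conclusion holds.
n = 11: 2^n = 2048 and 184·n = 2024, so 2048 > 2024.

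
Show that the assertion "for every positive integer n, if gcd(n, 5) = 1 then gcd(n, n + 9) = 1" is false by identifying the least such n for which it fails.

We need the least positive integer n for which gcd(n, 5) = 1 but gcd(n, n + 9) > 1.
For n = 1, 2 the conclusion holds.
n = 3: gcd(3, 12) = 3.

n = 3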